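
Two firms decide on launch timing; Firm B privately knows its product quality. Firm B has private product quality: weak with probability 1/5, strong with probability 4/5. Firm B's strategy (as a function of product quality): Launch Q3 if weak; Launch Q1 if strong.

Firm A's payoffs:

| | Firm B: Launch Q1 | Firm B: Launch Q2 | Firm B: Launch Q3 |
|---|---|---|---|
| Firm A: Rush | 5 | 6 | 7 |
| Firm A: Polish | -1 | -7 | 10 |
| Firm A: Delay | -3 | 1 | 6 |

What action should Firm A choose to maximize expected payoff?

E[Rush] = 1/5·(7) + 4/5·(5) = 27/5
E[Polish] = 1/5·(10) + 4/5·(-1) = 6/5
E[Delay] = 1/5·(6) + 4/5·(-3) = -6/5
Best response: Rush (27/5 is the largest).

Rush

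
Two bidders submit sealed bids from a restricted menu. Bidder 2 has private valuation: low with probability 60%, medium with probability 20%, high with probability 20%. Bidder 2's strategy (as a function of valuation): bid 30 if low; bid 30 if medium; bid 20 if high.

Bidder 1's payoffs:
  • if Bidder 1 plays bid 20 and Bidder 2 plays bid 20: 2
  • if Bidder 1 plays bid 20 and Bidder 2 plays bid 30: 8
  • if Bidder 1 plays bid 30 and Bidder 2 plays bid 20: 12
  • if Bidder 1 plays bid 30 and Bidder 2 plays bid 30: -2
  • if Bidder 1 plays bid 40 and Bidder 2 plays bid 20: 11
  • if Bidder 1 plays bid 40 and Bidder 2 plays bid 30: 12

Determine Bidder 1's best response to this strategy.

E[bid 20] = 0.6·(8) + 0.2·(8) + 0.2·(2) = 6.8
E[bid 30] = 0.6·(-2) + 0.2·(-2) + 0.2·(12) = 0.8
E[bid 40] = 0.6·(12) + 0.2·(12) + 0.2·(11) = 11.8
Best response: bid 40 (11.8 is the largest).

bid 40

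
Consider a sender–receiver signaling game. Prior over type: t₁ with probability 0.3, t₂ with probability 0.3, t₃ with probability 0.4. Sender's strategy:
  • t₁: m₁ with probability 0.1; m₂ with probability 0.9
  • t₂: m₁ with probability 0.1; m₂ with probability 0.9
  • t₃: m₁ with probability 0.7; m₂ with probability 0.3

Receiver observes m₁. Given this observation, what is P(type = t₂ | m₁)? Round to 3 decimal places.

0.088

P(m₁) = 0.3·0.1 + 0.3·0.1 + 0.4·0.7 = 0.34
P(t₂ | m₁) = (0.3·0.1) / 0.34 = 0.03 / 0.34 = 0.0882353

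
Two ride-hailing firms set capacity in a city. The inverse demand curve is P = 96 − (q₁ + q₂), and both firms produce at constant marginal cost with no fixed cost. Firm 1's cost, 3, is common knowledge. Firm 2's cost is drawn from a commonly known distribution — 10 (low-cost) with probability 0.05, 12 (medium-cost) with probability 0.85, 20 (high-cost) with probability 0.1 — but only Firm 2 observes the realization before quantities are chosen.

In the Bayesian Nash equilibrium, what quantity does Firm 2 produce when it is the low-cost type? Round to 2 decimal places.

Firm 2 with cost c maximizes (96 − (q₁+q₂) − c)·q₂, giving q₂(c) = (96 − c − q₁)/2.
E[c₂] = 0.05·10 + 0.85·12 + 0.1·20 = 12.7
Firm 1's FOC against E[q₂] yields q₁ = (96 − 2·3 + E[c₂])/3 = (96 − 6 + 12.7)/3 = 34.2333.
q₂(low-cost) = (96 − 10 − 34.2333)/2 = 25.8833.

25.88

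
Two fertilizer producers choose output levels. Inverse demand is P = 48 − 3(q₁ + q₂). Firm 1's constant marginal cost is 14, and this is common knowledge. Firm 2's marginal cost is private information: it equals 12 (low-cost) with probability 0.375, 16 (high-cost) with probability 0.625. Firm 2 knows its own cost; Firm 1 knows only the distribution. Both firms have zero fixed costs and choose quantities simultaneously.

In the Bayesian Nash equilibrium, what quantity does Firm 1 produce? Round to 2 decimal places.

Type-c best response for Firm 2: q₂(c) = (48 − c)/6 − q₁/2.
Firm 1 maximizes expected profit; its first-order condition is 48 − 6q₁ − 3E[q₂] − 14 = 0.
Substituting E[q₂] and solving: E[c₂] = 14.5, so q₁ = (48 − 2·14 + 14.5)/9 = 3.83333.

3.83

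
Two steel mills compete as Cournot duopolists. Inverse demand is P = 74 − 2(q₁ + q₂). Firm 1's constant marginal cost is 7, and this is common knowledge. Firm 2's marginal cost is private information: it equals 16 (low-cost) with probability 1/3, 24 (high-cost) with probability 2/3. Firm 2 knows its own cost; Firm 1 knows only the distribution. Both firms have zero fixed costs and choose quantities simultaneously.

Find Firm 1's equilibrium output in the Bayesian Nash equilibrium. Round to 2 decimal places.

Type-c best response for Firm 2: q₂(c) = (74 − c)/4 − q₁/2.
Firm 1 maximizes expected profit; its first-order condition is 74 − 4q₁ − 2E[q₂] − 7 = 0.
Substituting E[q₂] and solving: E[c₂] = 21.3333, so q₁ = (74 − 2·7 + 21.3333)/6 = 13.5556.

13.56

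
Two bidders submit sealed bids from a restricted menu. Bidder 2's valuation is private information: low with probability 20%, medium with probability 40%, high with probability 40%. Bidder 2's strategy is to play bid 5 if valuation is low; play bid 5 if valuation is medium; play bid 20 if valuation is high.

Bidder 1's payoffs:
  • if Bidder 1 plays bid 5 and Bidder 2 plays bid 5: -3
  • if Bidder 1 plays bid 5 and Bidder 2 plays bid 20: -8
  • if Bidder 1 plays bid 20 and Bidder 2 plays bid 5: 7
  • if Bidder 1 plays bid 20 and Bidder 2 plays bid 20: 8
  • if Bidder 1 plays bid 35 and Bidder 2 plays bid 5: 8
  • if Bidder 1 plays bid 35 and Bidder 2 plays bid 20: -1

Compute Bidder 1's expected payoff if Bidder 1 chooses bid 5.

E[bid 5] = 0.2·(-3) + 0.4·(-3) + 0.4·(-8) = (-0.6) + (-1.2) + (-3.2) = -5

-5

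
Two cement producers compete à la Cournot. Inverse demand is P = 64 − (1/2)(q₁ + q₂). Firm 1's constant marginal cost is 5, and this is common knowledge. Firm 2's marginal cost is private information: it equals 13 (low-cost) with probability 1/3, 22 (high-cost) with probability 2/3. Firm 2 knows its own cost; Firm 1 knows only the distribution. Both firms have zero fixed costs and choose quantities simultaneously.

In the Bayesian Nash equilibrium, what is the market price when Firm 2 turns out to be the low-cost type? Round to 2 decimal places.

26.33

Each type of Firm 2 best-responds to q₁; Firm 1 best-responds to the expected q₂ over Firm 2's types.
Firm 2 with cost c maximizes (64 − (1/2)(q₁+q₂) − c)·q₂, giving q₂(c) = (64 − c − (1/2)q₁).
E[c₂] = 1/3·13 + 2/3·22 = 19
Firm 1's FOC against E[q₂] yields q₁ = (64 − 2·5 + E[c₂])/(3/2) = (64 − 10 + 19)/(3/2) = 48.6667.
q₂(low-cost) = 26.6667, so P = 64 − (1/2)·(48.6667 + 26.6667) = 26.3333.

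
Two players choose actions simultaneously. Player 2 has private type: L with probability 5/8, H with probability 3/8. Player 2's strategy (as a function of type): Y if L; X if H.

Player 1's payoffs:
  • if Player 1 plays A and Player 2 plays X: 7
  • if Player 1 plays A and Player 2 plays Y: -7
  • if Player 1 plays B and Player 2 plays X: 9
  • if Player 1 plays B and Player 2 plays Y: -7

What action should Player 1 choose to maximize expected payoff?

E[A] = 5/8·(-7) + 3/8·(7) = -7/4
E[B] = 5/8·(-7) + 3/8·(9) = -1
Best response: B (-1 is the largest).

B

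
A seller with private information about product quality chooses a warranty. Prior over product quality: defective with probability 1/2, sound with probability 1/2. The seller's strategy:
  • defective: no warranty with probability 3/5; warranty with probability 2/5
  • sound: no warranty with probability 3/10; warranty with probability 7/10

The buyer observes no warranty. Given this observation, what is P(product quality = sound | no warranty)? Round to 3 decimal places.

Apply Bayes' rule using the sender's strategy as the likelihood.
P(no warranty) = (1/2)·(3/5) + (1/2)·(3/10) = 9/20
P(sound | no warranty) = ((1/2)·(3/10)) / (9/20) = (3/20) / (9/20) = 1/3

0.333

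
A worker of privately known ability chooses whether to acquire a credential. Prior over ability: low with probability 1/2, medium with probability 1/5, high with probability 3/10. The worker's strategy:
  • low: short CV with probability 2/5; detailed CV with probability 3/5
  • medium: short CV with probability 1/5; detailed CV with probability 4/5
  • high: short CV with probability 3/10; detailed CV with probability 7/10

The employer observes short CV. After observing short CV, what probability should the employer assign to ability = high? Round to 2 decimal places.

0.27

P(short CV) = (1/2)·(2/5) + (1/5)·(1/5) + (3/10)·(3/10) = 33/100
P(high | short CV) = ((3/10)·(3/10)) / (33/100) = (9/100) / (33/100) = 3/11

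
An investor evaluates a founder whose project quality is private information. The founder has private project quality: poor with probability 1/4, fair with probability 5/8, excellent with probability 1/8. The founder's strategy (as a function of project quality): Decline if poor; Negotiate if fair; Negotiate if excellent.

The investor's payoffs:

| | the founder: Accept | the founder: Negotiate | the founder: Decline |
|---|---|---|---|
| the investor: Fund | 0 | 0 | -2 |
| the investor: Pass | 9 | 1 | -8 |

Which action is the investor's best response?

E[Fund] = 1/4·(-2) + 5/8·(0) + 1/8·(0) = -1/2
E[Pass] = 1/4·(-8) + 5/8·(1) + 1/8·(1) = -5/4
Best response: Fund (-1/2 is the largest).

Fund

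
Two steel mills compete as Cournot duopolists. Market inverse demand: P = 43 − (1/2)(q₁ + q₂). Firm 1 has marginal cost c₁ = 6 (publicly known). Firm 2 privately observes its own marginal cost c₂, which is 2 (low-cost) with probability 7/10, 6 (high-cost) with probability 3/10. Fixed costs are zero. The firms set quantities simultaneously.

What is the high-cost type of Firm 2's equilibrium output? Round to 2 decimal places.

Type-c best response for Firm 2: q₂(c) = (43 − c) − q₁/2.
Firm 1 maximizes expected profit; its first-order condition is 43 − q₁ − (1/2)E[q₂] − 6 = 0.
Substituting E[q₂] and solving: E[c₂] = 3.2, so q₁ = (43 − 2·6 + 3.2)/(3/2) = 22.8.
q₂(high-cost) = (43 − 6 − (1/2)·22.8) = 25.6.

25.60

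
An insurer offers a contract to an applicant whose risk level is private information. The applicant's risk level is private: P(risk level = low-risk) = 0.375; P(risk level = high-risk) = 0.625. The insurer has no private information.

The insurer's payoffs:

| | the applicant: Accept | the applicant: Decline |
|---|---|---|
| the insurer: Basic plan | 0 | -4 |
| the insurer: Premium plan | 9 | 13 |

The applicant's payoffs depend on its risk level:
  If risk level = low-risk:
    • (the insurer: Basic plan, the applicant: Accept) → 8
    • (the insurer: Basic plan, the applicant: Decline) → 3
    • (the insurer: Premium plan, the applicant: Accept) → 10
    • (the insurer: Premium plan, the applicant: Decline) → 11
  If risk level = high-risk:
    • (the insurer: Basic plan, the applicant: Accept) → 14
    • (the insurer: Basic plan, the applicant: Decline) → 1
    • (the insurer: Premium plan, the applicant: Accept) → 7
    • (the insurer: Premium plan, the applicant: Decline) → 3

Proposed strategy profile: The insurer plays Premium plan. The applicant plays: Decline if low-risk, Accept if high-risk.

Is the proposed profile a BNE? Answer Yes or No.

The insurer plays Premium plan: E[Premium plan] = 0.375·(13) + 0.625·(9) = 10.5; E[Basic plan] = -1.5. Best-responding. ✓
The applicant (risk level low-risk), facing Premium plan: Accept gives 10, Decline gives 11. Proposed Decline is best. ✓
The applicant (risk level high-risk), facing Premium plan: Accept gives 7, Decline gives 3. Proposed Accept is best. ✓

Yes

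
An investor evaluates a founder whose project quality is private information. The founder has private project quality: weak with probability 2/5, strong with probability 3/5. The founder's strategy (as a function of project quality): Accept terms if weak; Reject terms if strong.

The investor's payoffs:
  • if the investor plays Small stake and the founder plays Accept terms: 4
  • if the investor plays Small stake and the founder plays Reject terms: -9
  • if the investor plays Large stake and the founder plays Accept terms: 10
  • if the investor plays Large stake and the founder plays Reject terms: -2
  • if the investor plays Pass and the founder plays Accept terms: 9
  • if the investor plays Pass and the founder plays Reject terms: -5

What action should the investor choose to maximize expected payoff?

E[Small stake] = 2/5·(4) + 3/5·(-9) = -19/5
E[Large stake] = 2/5·(10) + 3/5·(-2) = 14/5
E[Pass] = 2/5·(9) + 3/5·(-5) = 3/5
Best response: Large stake (14/5 is the largest).

Large stake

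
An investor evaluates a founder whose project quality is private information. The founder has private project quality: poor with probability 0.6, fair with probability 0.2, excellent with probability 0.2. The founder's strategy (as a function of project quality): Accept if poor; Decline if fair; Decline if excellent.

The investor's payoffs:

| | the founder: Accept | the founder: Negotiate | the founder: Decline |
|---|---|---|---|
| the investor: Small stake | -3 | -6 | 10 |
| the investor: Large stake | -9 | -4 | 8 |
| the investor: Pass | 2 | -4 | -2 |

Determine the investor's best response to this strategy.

Compute the investor's expected payoff for each action, taking the expectation over the founder's type.
E[Small stake] = 0.6·(-3) + 0.2·(10) + 0.2·(10) = 2.2
E[Large stake] = 0.6·(-9) + 0.2·(8) + 0.2·(8) = -2.2
E[Pass] = 0.6·(2) + 0.2·(-2) + 0.2·(-2) = 0.4
Best response: Small stake (2.2 is the largest).

Small stake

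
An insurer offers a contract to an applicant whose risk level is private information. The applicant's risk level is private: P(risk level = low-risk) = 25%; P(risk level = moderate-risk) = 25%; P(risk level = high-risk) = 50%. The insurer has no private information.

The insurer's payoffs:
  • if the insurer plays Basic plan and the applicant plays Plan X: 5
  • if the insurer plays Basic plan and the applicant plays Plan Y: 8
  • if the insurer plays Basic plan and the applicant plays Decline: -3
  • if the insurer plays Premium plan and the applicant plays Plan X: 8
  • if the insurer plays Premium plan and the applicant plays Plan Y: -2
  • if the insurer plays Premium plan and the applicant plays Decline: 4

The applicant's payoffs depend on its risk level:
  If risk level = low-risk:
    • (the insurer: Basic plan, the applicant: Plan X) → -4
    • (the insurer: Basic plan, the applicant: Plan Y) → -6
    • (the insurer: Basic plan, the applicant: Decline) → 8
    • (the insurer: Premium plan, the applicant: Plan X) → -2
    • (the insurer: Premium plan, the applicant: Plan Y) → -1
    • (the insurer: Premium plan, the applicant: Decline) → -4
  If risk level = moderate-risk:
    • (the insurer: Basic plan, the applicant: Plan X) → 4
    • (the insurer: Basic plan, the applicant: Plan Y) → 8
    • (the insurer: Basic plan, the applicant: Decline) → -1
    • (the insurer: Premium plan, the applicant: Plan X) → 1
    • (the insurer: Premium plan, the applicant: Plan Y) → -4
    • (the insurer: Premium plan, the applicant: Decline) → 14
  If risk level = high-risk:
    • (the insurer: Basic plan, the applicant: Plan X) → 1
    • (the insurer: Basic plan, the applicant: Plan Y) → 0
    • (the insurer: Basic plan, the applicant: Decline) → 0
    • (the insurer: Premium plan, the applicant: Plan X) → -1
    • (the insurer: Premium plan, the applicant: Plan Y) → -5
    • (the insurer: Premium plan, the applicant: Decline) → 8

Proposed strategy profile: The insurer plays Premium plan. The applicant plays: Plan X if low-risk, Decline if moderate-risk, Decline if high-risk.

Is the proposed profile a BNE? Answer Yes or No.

No

The insurer plays Premium plan: E[Premium plan] = 0.25·(8) + 0.25·(4) + 0.5·(4) = 5; E[Basic plan] = -1. Best-responding. ✓
The applicant (risk level low-risk), facing Premium plan: Plan X gives -2, Plan Y gives -1, Decline gives -4. Proposed Plan X is not best — profitable deviation exists. ✗
The applicant (risk level moderate-risk), facing Premium plan: Plan X gives 1, Plan Y gives -4, Decline gives 14. Proposed Decline is best. ✓
The applicant (risk level high-risk), facing Premium plan: Plan X gives -1, Plan Y gives -5, Decline gives 8. Proposed Decline is best. ✓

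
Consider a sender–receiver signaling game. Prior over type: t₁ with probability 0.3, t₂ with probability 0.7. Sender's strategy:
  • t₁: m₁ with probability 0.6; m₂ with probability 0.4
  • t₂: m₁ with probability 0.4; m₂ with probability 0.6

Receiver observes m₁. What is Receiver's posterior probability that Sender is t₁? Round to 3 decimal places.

Apply Bayes' rule using the sender's strategy as the likelihood.
P(m₁) = 0.3·0.6 + 0.7·0.4 = 0.46
P(t₁ | m₁) = (0.3·0.6) / 0.46 = 0.18 / 0.46 = 0.391304

0.391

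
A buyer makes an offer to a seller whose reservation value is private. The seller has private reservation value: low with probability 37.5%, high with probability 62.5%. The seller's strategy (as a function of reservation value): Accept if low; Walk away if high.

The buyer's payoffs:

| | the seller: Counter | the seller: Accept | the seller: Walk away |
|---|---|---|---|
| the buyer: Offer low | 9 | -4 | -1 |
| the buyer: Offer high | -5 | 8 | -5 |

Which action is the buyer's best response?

Compute the buyer's expected payoff for each action, taking the expectation over the seller's type.
E[Offer low] = 0.375·(-4) + 0.625·(-1) = -2.125
E[Offer high] = 0.375·(8) + 0.625·(-5) = -0.125
Best response: Offer high (-0.125 is the largest).

Offer high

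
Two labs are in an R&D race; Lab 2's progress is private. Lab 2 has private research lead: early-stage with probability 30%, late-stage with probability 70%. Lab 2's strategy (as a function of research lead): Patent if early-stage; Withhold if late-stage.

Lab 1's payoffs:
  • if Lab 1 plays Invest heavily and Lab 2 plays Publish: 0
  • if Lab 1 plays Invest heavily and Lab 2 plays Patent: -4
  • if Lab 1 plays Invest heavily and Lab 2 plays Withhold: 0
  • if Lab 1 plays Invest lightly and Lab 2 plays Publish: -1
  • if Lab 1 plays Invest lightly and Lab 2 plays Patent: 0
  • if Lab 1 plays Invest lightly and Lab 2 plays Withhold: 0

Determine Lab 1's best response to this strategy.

E[Invest heavily] = 0.3·(-4) + 0.7·(0) = -1.2
E[Invest lightly] = 0.3·(0) + 0.7·(0) = 0
Best response: Invest lightly (0 is the largest).

Invest lightly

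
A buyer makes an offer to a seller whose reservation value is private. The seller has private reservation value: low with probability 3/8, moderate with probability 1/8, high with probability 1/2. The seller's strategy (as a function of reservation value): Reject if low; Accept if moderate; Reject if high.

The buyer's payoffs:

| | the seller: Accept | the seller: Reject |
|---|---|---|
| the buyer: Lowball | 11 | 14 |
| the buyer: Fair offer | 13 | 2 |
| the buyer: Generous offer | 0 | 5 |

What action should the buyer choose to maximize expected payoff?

Lowball

Compute the buyer's expected payoff for each action, taking the expectation over the seller's type.
E[Lowball] = 3/8·(14) + 1/8·(11) + 1/2·(14) = 109/8
E[Fair offer] = 3/8·(2) + 1/8·(13) + 1/2·(2) = 27/8
E[Generous offer] = 3/8·(5) + 1/8·(0) + 1/2·(5) = 35/8
Best response: Lowball (109/8 is the largest).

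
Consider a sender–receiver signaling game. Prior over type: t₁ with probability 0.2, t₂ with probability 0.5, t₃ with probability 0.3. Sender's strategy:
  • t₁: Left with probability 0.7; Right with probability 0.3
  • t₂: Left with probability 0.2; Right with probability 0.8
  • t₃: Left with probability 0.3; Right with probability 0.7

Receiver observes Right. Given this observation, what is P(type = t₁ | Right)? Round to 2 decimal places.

P(Right) = 0.2·0.3 + 0.5·0.8 + 0.3·0.7 = 0.67
P(t₁ | Right) = (0.2·0.3) / 0.67 = 0.06 / 0.67 = 0.0895522

0.09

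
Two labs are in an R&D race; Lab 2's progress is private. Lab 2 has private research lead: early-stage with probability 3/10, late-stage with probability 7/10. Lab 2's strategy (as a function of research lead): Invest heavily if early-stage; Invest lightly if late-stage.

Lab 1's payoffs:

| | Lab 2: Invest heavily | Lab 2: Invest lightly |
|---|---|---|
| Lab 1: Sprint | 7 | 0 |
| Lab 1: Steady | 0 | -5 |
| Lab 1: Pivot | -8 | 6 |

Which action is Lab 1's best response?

Sprint

E[Sprint] = 3/10·(7) + 7/10·(0) = 21/10
E[Steady] = 3/10·(0) + 7/10·(-5) = -7/2
E[Pivot] = 3/10·(-8) + 7/10·(6) = 9/5
Best response: Sprint (21/10 is the largest).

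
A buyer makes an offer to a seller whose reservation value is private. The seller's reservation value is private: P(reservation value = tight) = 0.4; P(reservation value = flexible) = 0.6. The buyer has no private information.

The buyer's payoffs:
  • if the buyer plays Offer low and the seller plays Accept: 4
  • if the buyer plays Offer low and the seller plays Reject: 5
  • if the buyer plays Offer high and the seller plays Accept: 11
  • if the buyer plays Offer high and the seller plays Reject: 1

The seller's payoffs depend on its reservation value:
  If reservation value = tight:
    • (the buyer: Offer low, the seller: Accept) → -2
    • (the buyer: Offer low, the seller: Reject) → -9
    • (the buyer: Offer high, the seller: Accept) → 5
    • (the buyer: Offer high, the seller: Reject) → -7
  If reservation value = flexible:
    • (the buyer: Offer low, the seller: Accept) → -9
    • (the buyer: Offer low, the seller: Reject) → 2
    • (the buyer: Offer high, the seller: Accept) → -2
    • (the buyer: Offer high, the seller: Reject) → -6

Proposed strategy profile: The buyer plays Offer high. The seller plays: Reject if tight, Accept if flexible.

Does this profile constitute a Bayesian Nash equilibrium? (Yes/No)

The buyer plays Offer high: E[Offer high] = 0.4·(1) + 0.6·(11) = 7; E[Offer low] = 4.4. Best-responding. ✓
The seller (reservation value tight), facing Offer high: Accept gives 5, Reject gives -7. Proposed Reject is not best — profitable deviation exists. ✗
The seller (reservation value flexible), facing Offer high: Accept gives -2, Reject gives -6. Proposed Accept is best. ✓

No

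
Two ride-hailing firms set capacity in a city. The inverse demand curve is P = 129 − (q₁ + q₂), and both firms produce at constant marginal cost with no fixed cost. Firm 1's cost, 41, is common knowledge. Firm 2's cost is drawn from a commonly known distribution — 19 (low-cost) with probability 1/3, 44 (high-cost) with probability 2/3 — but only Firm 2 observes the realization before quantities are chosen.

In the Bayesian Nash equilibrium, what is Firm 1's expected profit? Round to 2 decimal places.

Type-c best response for Firm 2: q₂(c) = (129 − c)/2 − q₁/2.
Firm 1 maximizes expected profit; its first-order condition is 129 − 2q₁ − E[q₂] − 41 = 0.
Substituting E[q₂] and solving: E[c₂] = 35.6667, so q₁ = (129 − 2·41 + 35.6667)/3 = 27.5556.
E[P] = 129 − (q₁ + E[q₂]) = 68.5556; Firm 1's expected profit = (E[P] − 41)·q₁ = (68.5556 − 41)·27.5556 = 759.309.

759.31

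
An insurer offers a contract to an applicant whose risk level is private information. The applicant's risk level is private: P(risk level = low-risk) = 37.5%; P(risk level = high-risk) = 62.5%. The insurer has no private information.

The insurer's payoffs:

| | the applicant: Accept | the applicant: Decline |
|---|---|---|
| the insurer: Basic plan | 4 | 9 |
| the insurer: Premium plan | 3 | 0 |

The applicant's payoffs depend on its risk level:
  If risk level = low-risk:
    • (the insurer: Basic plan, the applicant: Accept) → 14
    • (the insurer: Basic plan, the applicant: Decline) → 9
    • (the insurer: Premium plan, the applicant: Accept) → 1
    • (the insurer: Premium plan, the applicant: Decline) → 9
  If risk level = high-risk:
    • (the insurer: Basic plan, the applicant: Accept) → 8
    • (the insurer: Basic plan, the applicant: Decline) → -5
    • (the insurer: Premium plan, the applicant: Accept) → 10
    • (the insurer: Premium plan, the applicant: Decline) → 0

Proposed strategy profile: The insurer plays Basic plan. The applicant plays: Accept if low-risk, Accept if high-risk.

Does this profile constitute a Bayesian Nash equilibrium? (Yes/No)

A profile is a BNE iff every type of every player is best-responding given beliefs about the other side.
The insurer plays Basic plan: E[Basic plan] = 0.375·(4) + 0.625·(4) = 4; E[Premium plan] = 3. Best-responding. ✓
The applicant (risk level low-risk), facing Basic plan: Accept gives 14, Decline gives 9. Proposed Accept is best. ✓
The applicant (risk level high-risk), facing Basic plan: Accept gives 8, Decline gives -5. Proposed Accept is best. ✓

Yes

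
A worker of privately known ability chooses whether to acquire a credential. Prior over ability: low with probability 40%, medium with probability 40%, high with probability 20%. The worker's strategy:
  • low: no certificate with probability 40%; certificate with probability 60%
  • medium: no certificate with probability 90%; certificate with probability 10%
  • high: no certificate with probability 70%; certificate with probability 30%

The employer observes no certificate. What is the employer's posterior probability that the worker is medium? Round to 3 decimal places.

P(no certificate) = 0.4·0.4 + 0.4·0.9 + 0.2·0.7 = 0.66
P(medium | no certificate) = (0.4·0.9) / 0.66 = 0.36 / 0.66 = 0.545455

0.545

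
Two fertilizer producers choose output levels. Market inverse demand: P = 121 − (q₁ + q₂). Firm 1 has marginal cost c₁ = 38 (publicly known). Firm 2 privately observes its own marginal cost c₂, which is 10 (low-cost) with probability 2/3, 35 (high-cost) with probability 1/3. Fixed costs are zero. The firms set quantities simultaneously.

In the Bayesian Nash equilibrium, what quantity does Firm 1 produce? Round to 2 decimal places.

21.11

Type-c best response for Firm 2: q₂(c) = (121 − c)/2 − q₁/2.
Firm 1 maximizes expected profit; its first-order condition is 121 − 2q₁ − E[q₂] − 38 = 0.
Substituting E[q₂] and solving: E[c₂] = 18.3333, so q₁ = (121 − 2·38 + 18.3333)/3 = 21.1111.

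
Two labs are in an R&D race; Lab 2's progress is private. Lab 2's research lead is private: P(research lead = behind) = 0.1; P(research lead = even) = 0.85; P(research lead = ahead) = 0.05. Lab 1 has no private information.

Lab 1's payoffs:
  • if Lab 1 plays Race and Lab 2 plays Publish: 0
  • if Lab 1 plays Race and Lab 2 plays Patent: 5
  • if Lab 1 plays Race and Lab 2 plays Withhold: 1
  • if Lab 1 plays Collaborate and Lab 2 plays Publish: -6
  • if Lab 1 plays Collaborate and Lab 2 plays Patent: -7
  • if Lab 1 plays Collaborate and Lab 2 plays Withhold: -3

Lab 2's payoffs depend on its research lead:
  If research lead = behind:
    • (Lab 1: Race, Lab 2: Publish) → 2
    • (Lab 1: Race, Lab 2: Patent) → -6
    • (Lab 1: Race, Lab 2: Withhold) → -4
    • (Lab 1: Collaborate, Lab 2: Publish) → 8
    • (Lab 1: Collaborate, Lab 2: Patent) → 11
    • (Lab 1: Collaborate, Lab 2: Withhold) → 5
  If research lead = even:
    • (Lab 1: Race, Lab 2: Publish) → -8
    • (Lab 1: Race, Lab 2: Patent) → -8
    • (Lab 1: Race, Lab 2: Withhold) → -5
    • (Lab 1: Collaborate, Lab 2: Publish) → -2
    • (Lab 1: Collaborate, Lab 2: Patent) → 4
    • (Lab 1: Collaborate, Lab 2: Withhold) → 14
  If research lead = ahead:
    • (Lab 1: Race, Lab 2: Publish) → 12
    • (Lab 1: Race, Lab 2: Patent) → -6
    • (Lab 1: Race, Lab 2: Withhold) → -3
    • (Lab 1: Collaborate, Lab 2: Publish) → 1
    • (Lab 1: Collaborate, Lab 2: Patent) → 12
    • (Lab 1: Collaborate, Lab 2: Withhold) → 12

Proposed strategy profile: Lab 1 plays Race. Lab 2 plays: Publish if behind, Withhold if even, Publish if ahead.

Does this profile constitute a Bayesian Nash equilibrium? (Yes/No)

Yes

Lab 1 plays Race: E[Race] = 0.1·(0) + 0.85·(1) + 0.05·(0) = 0.85; E[Collaborate] = -3.45. Best-responding. ✓
Lab 2 (research lead behind), facing Race: Publish gives 2, Patent gives -6, Withhold gives -4. Proposed Publish is best. ✓
Lab 2 (research lead even), facing Race: Publish gives -8, Patent gives -8, Withhold gives -5. Proposed Withhold is best. ✓
Lab 2 (research lead ahead), facing Race: Publish gives 12, Patent gives -6, Withhold gives -3. Proposed Publish is best. ✓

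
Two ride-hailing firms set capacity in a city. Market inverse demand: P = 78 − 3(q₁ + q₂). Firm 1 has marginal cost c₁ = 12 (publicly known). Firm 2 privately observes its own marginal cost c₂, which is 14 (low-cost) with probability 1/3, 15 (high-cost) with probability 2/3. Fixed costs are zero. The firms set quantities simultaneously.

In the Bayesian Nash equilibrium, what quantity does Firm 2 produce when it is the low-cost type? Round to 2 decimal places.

Type-c best response for Firm 2: q₂(c) = (78 − c)/6 − q₁/2.
Firm 1 maximizes expected profit; its first-order condition is 78 − 6q₁ − 3E[q₂] − 12 = 0.
Substituting E[q₂] and solving: E[c₂] = 14.6667, so q₁ = (78 − 2·12 + 14.6667)/9 = 7.62963.
q₂(low-cost) = (78 − 14 − 3·7.62963)/6 = 6.85185.

6.85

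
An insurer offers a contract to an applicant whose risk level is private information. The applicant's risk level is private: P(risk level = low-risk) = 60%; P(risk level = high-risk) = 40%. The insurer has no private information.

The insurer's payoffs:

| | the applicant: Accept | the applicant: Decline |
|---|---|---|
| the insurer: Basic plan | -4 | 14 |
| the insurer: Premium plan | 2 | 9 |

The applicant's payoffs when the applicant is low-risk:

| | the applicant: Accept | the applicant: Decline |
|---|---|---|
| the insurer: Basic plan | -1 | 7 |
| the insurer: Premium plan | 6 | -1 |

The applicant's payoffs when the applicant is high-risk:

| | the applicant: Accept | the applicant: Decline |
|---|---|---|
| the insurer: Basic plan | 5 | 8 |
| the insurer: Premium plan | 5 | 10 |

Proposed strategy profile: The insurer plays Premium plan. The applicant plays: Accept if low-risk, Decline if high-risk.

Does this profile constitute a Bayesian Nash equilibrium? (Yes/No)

A profile is a BNE iff every type of every player is best-responding given beliefs about the other side.
The insurer plays Premium plan: E[Premium plan] = 0.6·(2) + 0.4·(9) = 4.8; E[Basic plan] = 3.2. Best-responding. ✓
The applicant (risk level low-risk), facing Premium plan: Accept gives 6, Decline gives -1. Proposed Accept is best. ✓
The applicant (risk level high-risk), facing Premium plan: Accept gives 5, Decline gives 10. Proposed Decline is best. ✓

Yes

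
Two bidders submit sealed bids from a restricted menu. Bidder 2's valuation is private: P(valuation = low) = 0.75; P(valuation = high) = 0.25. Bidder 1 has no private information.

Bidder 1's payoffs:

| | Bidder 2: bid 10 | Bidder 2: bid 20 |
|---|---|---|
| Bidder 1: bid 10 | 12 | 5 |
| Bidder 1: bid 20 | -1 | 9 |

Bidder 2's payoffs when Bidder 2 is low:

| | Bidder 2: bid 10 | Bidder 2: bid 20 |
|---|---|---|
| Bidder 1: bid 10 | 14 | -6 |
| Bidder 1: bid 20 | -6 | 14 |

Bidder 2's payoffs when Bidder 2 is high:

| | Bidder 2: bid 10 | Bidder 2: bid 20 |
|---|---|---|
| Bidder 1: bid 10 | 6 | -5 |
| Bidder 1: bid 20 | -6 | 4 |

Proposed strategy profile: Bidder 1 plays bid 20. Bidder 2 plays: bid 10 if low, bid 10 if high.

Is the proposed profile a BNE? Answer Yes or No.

Bidder 1 plays bid 20: E[bid 20] = 0.75·(-1) + 0.25·(-1) = -1; E[bid 10] = 12. Not best-responding. ✗
Bidder 2 (valuation low), facing bid 20: bid 10 gives -6, bid 20 gives 14. Proposed bid 10 is not best — profitable deviation exists. ✗
Bidder 2 (valuation high), facing bid 20: bid 10 gives -6, bid 20 gives 4. Proposed bid 10 is not best — profitable deviation exists. ✗

No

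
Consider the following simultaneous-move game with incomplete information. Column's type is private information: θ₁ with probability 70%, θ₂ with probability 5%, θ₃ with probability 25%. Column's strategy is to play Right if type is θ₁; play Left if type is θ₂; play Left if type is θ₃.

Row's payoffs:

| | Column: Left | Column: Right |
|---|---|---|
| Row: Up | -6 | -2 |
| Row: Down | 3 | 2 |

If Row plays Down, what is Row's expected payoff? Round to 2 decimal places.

2.30

E[Down] = 0.7·2 + 0.05·3 + 0.25·3 = 1.4 + 0.15 + 0.75 = 2.3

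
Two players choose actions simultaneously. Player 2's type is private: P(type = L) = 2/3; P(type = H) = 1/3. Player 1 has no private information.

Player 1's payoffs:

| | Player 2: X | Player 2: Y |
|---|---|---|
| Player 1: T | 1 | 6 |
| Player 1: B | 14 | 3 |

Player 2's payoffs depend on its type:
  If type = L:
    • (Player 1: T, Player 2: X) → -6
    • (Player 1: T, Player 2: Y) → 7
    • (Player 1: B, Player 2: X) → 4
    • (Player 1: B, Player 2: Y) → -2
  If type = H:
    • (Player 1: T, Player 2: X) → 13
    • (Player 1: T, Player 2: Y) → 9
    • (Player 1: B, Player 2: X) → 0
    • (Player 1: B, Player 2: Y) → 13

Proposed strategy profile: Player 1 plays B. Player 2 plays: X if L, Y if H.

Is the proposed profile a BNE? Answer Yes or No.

Yes

A profile is a BNE iff every type of every player is best-responding given beliefs about the other side.
Player 1 plays B: E[B] = 2/3·(14) + 1/3·(3) = 31/3; E[T] = 8/3. Best-responding. ✓
Player 2 (type L), facing B: X gives 4, Y gives -2. Proposed X is best. ✓
Player 2 (type H), facing B: X gives 0, Y gives 13. Proposed Y is best. ✓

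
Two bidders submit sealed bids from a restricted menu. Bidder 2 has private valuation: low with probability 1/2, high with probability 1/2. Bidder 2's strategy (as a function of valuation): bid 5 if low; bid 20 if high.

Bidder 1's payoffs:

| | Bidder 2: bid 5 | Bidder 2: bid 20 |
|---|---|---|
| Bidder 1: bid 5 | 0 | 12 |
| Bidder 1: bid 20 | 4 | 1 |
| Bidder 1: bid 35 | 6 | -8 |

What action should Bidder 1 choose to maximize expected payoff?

Compute Bidder 1's expected payoff for each action, taking the expectation over Bidder 2's type.
E[bid 5] = 1/2·(0) + 1/2·(12) = 6
E[bid 20] = 1/2·(4) + 1/2·(1) = 5/2
E[bid 35] = 1/2·(6) + 1/2·(-8) = -1
Best response: bid 5 (6 is the largest).

bid 5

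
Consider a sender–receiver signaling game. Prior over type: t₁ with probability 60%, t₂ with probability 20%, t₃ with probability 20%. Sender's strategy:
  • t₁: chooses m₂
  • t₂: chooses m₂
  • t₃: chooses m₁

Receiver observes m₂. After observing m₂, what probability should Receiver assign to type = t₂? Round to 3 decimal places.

P(m₂) = 0.6·1 + 0.2·1 + 0.2·0 = 0.8
P(t₂ | m₂) = (0.2·1) / 0.8 = 0.2 / 0.8 = 0.25

0.250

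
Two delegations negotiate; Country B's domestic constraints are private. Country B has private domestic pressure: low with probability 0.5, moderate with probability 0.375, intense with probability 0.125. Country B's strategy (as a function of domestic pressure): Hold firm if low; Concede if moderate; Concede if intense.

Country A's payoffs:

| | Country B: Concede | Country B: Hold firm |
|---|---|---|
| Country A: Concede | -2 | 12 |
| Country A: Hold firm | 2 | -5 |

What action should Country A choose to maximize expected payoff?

Concede

E[Concede] = 0.5·(12) + 0.375·(-2) + 0.125·(-2) = 5
E[Hold firm] = 0.5·(-5) + 0.375·(2) + 0.125·(2) = -1.5
Best response: Concede (5 is the largest).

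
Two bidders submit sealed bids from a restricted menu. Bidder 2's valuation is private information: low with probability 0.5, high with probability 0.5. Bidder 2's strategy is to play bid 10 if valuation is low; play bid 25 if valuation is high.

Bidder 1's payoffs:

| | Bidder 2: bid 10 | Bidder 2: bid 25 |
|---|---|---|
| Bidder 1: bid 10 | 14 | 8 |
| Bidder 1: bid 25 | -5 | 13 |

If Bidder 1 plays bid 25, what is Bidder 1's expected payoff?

Take the expectation over Bidder 2's valuation, weighting each type's action by its prior probability.
E[bid 25] = 0.5·(-5) + 0.5·13 = (-2.5) + 6.5 = 4

4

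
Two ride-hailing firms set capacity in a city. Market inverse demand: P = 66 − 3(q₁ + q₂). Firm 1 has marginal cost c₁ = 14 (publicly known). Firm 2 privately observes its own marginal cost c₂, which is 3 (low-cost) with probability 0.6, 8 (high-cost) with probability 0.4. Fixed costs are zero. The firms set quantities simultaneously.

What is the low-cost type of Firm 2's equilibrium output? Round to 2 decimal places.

Type-c best response for Firm 2: q₂(c) = (66 − c)/6 − q₁/2.
Firm 1 maximizes expected profit; its first-order condition is 66 − 6q₁ − 3E[q₂] − 14 = 0.
Substituting E[q₂] and solving: E[c₂] = 5, so q₁ = (66 − 2·14 + 5)/9 = 4.77778.
q₂(low-cost) = (66 − 3 − 3·4.77778)/6 = 8.11111.

8.11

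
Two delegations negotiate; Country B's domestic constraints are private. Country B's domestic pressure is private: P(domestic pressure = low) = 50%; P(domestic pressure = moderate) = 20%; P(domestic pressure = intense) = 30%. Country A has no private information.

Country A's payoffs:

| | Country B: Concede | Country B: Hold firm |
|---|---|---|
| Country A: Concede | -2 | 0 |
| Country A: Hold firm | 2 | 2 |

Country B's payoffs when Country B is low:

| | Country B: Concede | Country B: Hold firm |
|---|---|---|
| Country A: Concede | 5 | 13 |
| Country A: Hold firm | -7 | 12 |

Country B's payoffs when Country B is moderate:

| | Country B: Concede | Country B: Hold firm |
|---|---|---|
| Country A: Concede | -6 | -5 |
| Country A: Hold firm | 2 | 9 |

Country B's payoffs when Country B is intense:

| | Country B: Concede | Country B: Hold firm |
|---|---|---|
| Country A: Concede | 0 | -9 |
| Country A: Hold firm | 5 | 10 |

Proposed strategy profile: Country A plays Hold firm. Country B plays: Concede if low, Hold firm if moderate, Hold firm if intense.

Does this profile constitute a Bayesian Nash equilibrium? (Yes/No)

Country A plays Hold firm: E[Hold firm] = 0.5·(2) + 0.2·(2) + 0.3·(2) = 2; E[Concede] = -1. Best-responding. ✓
Country B (domestic pressure low), facing Hold firm: Concede gives -7, Hold firm gives 12. Proposed Concede is not best — profitable deviation exists. ✗
Country B (domestic pressure moderate), facing Hold firm: Concede gives 2, Hold firm gives 9. Proposed Hold firm is best. ✓
Country B (domestic pressure intense), facing Hold firm: Concede gives 5, Hold firm gives 10. Proposed Hold firm is best. ✓

No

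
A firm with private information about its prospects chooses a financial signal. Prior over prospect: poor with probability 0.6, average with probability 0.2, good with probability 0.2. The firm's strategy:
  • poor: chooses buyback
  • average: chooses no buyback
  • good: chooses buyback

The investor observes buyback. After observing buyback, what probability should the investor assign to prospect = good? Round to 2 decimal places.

0.25

Apply Bayes' rule using the sender's strategy as the likelihood.
P(buyback) = 0.6·1 + 0.2·0 + 0.2·1 = 0.8
P(good | buyback) = (0.2·1) / 0.8 = 0.2 / 0.8 = 0.25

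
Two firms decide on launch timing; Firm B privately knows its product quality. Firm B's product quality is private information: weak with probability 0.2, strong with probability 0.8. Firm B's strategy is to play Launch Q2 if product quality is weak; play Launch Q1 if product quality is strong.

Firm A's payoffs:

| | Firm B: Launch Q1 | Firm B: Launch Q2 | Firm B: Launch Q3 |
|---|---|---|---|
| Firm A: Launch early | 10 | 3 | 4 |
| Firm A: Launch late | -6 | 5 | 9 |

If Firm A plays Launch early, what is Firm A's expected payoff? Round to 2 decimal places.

8.60

E[Launch early] = 0.2·3 + 0.8·10 = 0.6 + 8 = 8.6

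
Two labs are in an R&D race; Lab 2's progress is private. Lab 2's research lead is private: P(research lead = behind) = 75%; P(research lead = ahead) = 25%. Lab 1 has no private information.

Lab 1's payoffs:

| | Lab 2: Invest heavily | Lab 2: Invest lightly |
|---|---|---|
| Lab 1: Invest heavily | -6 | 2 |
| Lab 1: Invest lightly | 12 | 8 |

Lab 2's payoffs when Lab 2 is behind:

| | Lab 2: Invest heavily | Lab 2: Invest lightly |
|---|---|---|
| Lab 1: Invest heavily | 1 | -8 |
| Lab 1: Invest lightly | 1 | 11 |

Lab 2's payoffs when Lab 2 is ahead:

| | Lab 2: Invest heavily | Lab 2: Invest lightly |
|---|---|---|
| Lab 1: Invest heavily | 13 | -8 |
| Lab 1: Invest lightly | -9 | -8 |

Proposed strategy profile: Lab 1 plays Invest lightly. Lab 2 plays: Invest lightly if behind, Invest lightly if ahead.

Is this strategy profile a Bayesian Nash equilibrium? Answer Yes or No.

A profile is a BNE iff every type of every player is best-responding given beliefs about the other side.
Lab 1 plays Invest lightly: E[Invest lightly] = 0.75·(8) + 0.25·(8) = 8; E[Invest heavily] = 2. Best-responding. ✓
Lab 2 (research lead behind), facing Invest lightly: Invest heavily gives 1, Invest lightly gives 11. Proposed Invest lightly is best. ✓
Lab 2 (research lead ahead), facing Invest lightly: Invest heavily gives -9, Invest lightly gives -8. Proposed Invest lightly is best. ✓

Yes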